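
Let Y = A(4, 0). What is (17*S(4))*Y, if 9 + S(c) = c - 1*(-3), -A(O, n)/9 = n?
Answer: 0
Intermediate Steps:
A(O, n) = -9*n
S(c) = -6 + c (S(c) = -9 + (c - 1*(-3)) = -9 + (c + 3) = -9 + (3 + c) = -6 + c)
Y = 0 (Y = -9*0 = 0)
(17*S(4))*Y = (17*(-6 + 4))*0 = (17*(-2))*0 = -34*0 = 0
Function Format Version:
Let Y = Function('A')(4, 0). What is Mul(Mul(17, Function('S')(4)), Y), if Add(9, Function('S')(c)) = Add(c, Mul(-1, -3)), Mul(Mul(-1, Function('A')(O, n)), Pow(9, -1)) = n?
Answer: 0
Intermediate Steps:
Function('A')(O, n) = Mul(-9, n)
Function('S')(c) = Add(-6, c) (Function('S')(c) = Add(-9, Add(c, Mul(-1, -3))) = Add(-9, Add(c, 3)) = Add(-9, Add(3, c)) = Add(-6, c))
Y = 0 (Y = Mul(-9, 0) = 0)
Mul(Mul(17, Function('S')(4)), Y) = Mul(Mul(17, Add(-6, 4)), 0) = Mul(Mul(17, -2), 0) = Mul(-34, 0) = 0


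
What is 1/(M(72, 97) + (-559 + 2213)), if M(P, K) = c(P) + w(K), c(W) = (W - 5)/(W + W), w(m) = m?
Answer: 144/252211 ≈ 0.00057095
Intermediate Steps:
c(W) = (-5 + W)/(2*W) (c(W) = (-5 + W)/((2*W)) = (-5 + W)*(1/(2*W)) = (-5 + W)/(2*W))
M(P, K) = K + (-5 + P)/(2*P) (M(P, K) = (-5 + P)/(2*P) + K = K + (-5 + P)/(2*P))
1/(M(72, 97) + (-559 + 2213)) = 1/((1/2 + 97 - 5/2/72) + (-559 + 2213)) = 1/((1/2 + 97 - 5/2*1/72) + 1654) = 1/((1/2 + 97 - 5/144) + 1654) = 1/(14035/144 + 1654) = 1/(252211/144) = 144/252211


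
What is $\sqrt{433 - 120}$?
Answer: $\sqrt{313} \approx 17.692$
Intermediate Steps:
$\sqrt{433 - 120} = \sqrt{313}$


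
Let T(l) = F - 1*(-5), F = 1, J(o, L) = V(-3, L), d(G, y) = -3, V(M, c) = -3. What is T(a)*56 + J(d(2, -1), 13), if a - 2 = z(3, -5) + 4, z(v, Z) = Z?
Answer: 333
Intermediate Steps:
J(o, L) = -3
a = 1 (a = 2 + (-5 + 4) = 2 - 1 = 1)
T(l) = 6 (T(l) = 1 - 1*(-5) = 1 + 5 = 6)
T(a)*56 + J(d(2, -1), 13) = 6*56 - 3 = 336 - 3 = 333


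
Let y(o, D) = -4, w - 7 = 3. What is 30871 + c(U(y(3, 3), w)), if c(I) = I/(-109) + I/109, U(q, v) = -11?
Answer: 30871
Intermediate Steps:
w = 10 (w = 7 + 3 = 10)
c(I) = 0 (c(I) = I*(-1/109) + I*(1/109) = -I/109 + I/109 = 0)
30871 + c(U(y(3, 3), w)) = 30871 + 0 = 30871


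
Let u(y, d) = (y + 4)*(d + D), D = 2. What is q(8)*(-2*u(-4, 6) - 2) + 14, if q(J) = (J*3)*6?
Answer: -274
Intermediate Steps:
u(y, d) = (2 + d)*(4 + y) (u(y, d) = (y + 4)*(d + 2) = (4 + y)*(2 + d) = (2 + d)*(4 + y))
q(J) = 18*J (q(J) = (3*J)*6 = 18*J)
q(8)*(-2*u(-4, 6) - 2) + 14 = (18*8)*(-2*(8 + 2*(-4) + 4*6 + 6*(-4)) - 2) + 14 = 144*(-2*(8 - 8 + 24 - 24) - 2) + 14 = 144*(-2*0 - 2) + 14 = 144*(0 - 2) + 14 = 144*(-2) + 14 = -288 + 14 = -274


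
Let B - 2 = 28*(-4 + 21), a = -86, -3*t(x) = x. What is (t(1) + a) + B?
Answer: 1175/3 ≈ 391.67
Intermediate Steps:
t(x) = -x/3
B = 478 (B = 2 + 28*(-4 + 21) = 2 + 28*17 = 2 + 476 = 478)
(t(1) + a) + B = (-⅓*1 - 86) + 478 = (-⅓ - 86) + 478 = -259/3 + 478 = 1175/3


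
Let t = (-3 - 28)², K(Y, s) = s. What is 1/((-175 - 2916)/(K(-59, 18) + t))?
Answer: -89/281 ≈ -0.31673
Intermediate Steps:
t = 961 (t = (-31)² = 961)
1/((-175 - 2916)/(K(-59, 18) + t)) = 1/((-175 - 2916)/(18 + 961)) = 1/(-3091/979) = 1/(-3091*1/979) = 1/(-281/89) = -89/281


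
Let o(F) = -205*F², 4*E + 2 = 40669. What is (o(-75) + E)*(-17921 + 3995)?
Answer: 31833673179/2 ≈ 1.5917e+10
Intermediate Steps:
E = 40667/4 (E = -½ + (¼)*40669 = -½ + 40669/4 = 40667/4 ≈ 10167.)
(o(-75) + E)*(-17921 + 3995) = (-205*(-75)² + 40667/4)*(-17921 + 3995) = (-205*5625 + 40667/4)*(-13926) = (-1153125 + 40667/4)*(-13926) = -4571833/4*(-13926) = 31833673179/2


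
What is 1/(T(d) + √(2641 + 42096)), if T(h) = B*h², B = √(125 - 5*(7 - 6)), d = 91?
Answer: 1/(7*(√913 + 2366*√30)) ≈ 1.0998e-5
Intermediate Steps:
B = 2*√30 (B = √(125 - 5*1) = √(125 - 5) = √120 = 2*√30 ≈ 10.954)
T(h) = 2*√30*h² (T(h) = (2*√30)*h² = 2*√30*h²)
1/(T(d) + √(2641 + 42096)) = 1/(2*√30*91² + √(2641 + 42096)) = 1/(2*√30*8281 + √44737) = 1/(16562*√30 + 7*√913) = 1/(7*√913 + 16562*√30)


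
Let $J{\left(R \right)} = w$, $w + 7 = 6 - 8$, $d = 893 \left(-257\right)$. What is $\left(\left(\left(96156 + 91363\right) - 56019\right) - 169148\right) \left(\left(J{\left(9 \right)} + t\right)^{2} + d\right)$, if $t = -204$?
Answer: $6932201536$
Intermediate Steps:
$d = -229501$
$w = -9$ ($w = -7 + \left(6 - 8\right) = -7 - 2 = -9$)
$J{\left(R \right)} = -9$
$\left(\left(\left(96156 + 91363\right) - 56019\right) - 169148\right) \left(\left(J{\left(9 \right)} + t\right)^{2} + d\right) = \left(\left(\left(96156 + 91363\right) - 56019\right) - 169148\right) \left(\left(-9 - 204\right)^{2} - 229501\right) = \left(\left(187519 - 56019\right) - 169148\right) \left(\left(-213\right)^{2} - 229501\right) = \left(131500 - 169148\right) \left(45369 - 229501\right) = \left(-37648\right) \left(-184132\right) = 6932201536$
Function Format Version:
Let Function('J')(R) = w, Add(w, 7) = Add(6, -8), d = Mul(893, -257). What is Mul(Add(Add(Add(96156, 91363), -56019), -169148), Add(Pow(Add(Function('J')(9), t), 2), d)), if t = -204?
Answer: 6932201536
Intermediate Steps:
d = -229501
w = -9 (w = Add(-7, Add(6, -8)) = Add(-7, -2) = -9)
Function('J')(R) = -9
Mul(Add(Add(Add(96156, 91363), -56019), -169148), Add(Pow(Add(Function('J')(9), t), 2), d)) = Mul(Add(Add(Add(96156, 91363), -56019), -169148), Add(Pow(Add(-9, -204), 2), -229501)) = Mul(Add(Add(187519, -56019), -169148), Add(Pow(-213, 2), -229501)) = Mul(Add(131500, -169148), Add(45369, -229501)) = Mul(-37648, -184132) = 6932201536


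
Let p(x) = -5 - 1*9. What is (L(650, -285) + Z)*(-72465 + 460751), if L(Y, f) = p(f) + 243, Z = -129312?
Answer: -50121121738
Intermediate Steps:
p(x) = -14 (p(x) = -5 - 9 = -14)
L(Y, f) = 229 (L(Y, f) = -14 + 243 = 229)
(L(650, -285) + Z)*(-72465 + 460751) = (229 - 129312)*(-72465 + 460751) = -129083*388286 = -50121121738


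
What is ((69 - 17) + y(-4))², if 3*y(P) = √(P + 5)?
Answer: 24649/9 ≈ 2738.8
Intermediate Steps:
y(P) = √(5 + P)/3 (y(P) = √(P + 5)/3 = √(5 + P)/3)
((69 - 17) + y(-4))² = ((69 - 17) + √(5 - 4)/3)² = (52 + √1/3)² = (52 + (⅓)*1)² = (52 + ⅓)² = (157/3)² = 24649/9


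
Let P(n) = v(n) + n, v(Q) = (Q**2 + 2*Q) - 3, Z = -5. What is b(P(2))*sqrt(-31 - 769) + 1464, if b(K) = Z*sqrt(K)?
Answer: 1464 - 100*I*sqrt(14) ≈ 1464.0 - 374.17*I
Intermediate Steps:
v(Q) = -3 + Q**2 + 2*Q
P(n) = -3 + n**2 + 3*n (P(n) = (-3 + n**2 + 2*n) + n = -3 + n**2 + 3*n)
b(K) = -5*sqrt(K)
b(P(2))*sqrt(-31 - 769) + 1464 = (-5*sqrt(-3 + 2**2 + 3*2))*sqrt(-31 - 769) + 1464 = (-5*sqrt(-3 + 4 + 6))*sqrt(-800) + 1464 = (-5*sqrt(7))*(20*I*sqrt(2)) + 1464 = -100*I*sqrt(14) + 1464 = 1464 - 100*I*sqrt(14)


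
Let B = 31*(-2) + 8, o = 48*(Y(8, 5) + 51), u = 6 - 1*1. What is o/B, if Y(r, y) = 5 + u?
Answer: -488/9 ≈ -54.222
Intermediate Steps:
u = 5 (u = 6 - 1 = 5)
Y(r, y) = 10 (Y(r, y) = 5 + 5 = 10)
o = 2928 (o = 48*(10 + 51) = 48*61 = 2928)
B = -54 (B = -62 + 8 = -54)
o/B = 2928/(-54) = 2928*(-1/54) = -488/9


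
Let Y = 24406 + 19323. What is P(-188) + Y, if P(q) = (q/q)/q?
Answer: 8221051/188 ≈ 43729.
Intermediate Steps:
P(q) = 1/q
Y = 43729
P(-188) + Y = 1/(-188) + 43729 = -1/188 + 43729 = 8221051/188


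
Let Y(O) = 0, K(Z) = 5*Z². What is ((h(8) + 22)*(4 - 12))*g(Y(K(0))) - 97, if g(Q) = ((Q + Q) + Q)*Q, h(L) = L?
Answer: -97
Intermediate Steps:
g(Q) = 3*Q² (g(Q) = (2*Q + Q)*Q = (3*Q)*Q = 3*Q²)
((h(8) + 22)*(4 - 12))*g(Y(K(0))) - 97 = ((8 + 22)*(4 - 12))*(3*0²) - 97 = (30*(-8))*(3*0) - 97 = -240*0 - 97 = 0 - 97 = -97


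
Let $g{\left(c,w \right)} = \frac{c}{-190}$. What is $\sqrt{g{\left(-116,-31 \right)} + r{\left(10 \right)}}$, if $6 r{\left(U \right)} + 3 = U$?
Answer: $\frac{\sqrt{577410}}{570} \approx 1.3331$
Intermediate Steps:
$r{\left(U \right)} = - \frac{1}{2} + \frac{U}{6}$
$g{\left(c,w \right)} = - \frac{c}{190}$ ($g{\left(c,w \right)} = c \left(- \frac{1}{190}\right) = - \frac{c}{190}$)
$\sqrt{g{\left(-116,-31 \right)} + r{\left(10 \right)}} = \sqrt{\left(- \frac{1}{190}\right) \left(-116\right) + \left(- \frac{1}{2} + \frac{1}{6} \cdot 10\right)} = \sqrt{\frac{58}{95} + \left(- \frac{1}{2} + \frac{5}{3}\right)} = \sqrt{\frac{58}{95} + \frac{7}{6}} = \sqrt{\frac{1013}{570}} = \frac{\sqrt{577410}}{570}$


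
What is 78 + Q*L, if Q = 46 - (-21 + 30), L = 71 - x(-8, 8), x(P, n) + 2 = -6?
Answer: 3001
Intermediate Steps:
x(P, n) = -8 (x(P, n) = -2 - 6 = -8)
L = 79 (L = 71 - 1*(-8) = 71 + 8 = 79)
Q = 37 (Q = 46 - 1*9 = 46 - 9 = 37)
78 + Q*L = 78 + 37*79 = 78 + 2923 = 3001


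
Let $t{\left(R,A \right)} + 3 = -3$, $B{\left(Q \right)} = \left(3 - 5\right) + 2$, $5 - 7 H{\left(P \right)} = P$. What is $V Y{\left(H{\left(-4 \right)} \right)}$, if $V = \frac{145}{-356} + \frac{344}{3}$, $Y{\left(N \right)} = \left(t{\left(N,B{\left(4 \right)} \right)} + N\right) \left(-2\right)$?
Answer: $\frac{1342319}{1246} \approx 1077.3$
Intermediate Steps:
$H{\left(P \right)} = \frac{5}{7} - \frac{P}{7}$
$B{\left(Q \right)} = 0$ ($B{\left(Q \right)} = -2 + 2 = 0$)
$t{\left(R,A \right)} = -6$ ($t{\left(R,A \right)} = -3 - 3 = -6$)
$Y{\left(N \right)} = 12 - 2 N$ ($Y{\left(N \right)} = \left(-6 + N\right) \left(-2\right) = 12 - 2 N$)
$V = \frac{122029}{1068}$ ($V = 145 \left(- \frac{1}{356}\right) + 344 \cdot \frac{1}{3} = - \frac{145}{356} + \frac{344}{3} = \frac{122029}{1068} \approx 114.26$)
$V Y{\left(H{\left(-4 \right)} \right)} = \frac{122029 \left(12 - 2 \left(\frac{5}{7} - - \frac{4}{7}\right)\right)}{1068} = \frac{122029 \left(12 - 2 \left(\frac{5}{7} + \frac{4}{7}\right)\right)}{1068} = \frac{122029 \left(12 - \frac{18}{7}\right)}{1068} = \frac{122029}{1068} \cdot \frac{66}{7} = \frac{1342319}{1246}$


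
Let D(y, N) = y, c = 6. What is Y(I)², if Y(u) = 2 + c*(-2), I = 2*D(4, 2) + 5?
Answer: 100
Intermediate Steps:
I = 13 (I = 2*4 + 5 = 8 + 5 = 13)
Y(u) = -10 (Y(u) = 2 + 6*(-2) = 2 - 12 = -10)
Y(I)² = (-10)² = 100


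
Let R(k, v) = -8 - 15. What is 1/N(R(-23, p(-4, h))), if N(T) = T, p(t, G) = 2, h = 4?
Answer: -1/23 ≈ -0.043478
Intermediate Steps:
R(k, v) = -23
1/N(R(-23, p(-4, h))) = 1/(-23) = -1/23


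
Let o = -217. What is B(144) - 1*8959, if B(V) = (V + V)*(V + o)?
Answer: -29983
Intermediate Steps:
B(V) = 2*V*(-217 + V) (B(V) = (V + V)*(V - 217) = (2*V)*(-217 + V) = 2*V*(-217 + V))
B(144) - 1*8959 = 2*144*(-217 + 144) - 1*8959 = 2*144*(-73) - 8959 = -21024 - 8959 = -29983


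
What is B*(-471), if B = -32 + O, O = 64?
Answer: -15072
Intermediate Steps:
B = 32 (B = -32 + 64 = 32)
B*(-471) = 32*(-471) = -15072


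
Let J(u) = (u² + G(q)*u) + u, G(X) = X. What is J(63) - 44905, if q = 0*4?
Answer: -40873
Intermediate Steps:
q = 0
J(u) = u + u² (J(u) = (u² + 0*u) + u = (u² + 0) + u = u² + u = u + u²)
J(63) - 44905 = 63*(1 + 63) - 44905 = 63*64 - 44905 = 4032 - 44905 = -40873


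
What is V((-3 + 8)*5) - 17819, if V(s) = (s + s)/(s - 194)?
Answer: -3011461/169 ≈ -17819.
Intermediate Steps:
V(s) = 2*s/(-194 + s) (V(s) = (2*s)/(-194 + s) = 2*s/(-194 + s))
V((-3 + 8)*5) - 17819 = 2*((-3 + 8)*5)/(-194 + (-3 + 8)*5) - 17819 = 2*(5*5)/(-194 + 5*5) - 17819 = 2*25/(-194 + 25) - 17819 = 2*25/(-169) - 17819 = 2*25*(-1/169) - 17819 = -50/169 - 17819 = -3011461/169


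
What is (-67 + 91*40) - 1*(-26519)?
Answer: 30092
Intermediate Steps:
(-67 + 91*40) - 1*(-26519) = (-67 + 3640) + 26519 = 3573 + 26519 = 30092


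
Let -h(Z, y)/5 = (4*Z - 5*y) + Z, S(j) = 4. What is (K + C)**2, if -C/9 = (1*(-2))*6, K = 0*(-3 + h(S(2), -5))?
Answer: 11664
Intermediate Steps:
h(Z, y) = -25*Z + 25*y (h(Z, y) = -5*((4*Z - 5*y) + Z) = -5*((-5*y + 4*Z) + Z) = -5*(-5*y + 5*Z) = -25*Z + 25*y)
K = 0 (K = 0*(-3 + (-25*4 + 25*(-5))) = 0*(-3 + (-100 - 125)) = 0*(-3 - 225) = 0*(-228) = 0)
C = 108 (C = -9*1*(-2)*6 = -(-18)*6 = -9*(-12) = 108)
(K + C)**2 = (0 + 108)**2 = 108**2 = 11664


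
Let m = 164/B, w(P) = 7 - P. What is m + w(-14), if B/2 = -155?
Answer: 3173/155 ≈ 20.471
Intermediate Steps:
B = -310 (B = 2*(-155) = -310)
m = -82/155 (m = 164/(-310) = 164*(-1/310) = -82/155 ≈ -0.52903)
m + w(-14) = -82/155 + (7 - 1*(-14)) = -82/155 + (7 + 14) = -82/155 + 21 = 3173/155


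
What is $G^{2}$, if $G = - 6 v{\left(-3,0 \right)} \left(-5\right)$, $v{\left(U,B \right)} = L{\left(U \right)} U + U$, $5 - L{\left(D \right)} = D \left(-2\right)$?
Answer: $0$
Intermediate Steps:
$L{\left(D \right)} = 5 + 2 D$ ($L{\left(D \right)} = 5 - D \left(-2\right) = 5 - - 2 D = 5 + 2 D$)
$v{\left(U,B \right)} = U + U \left(5 + 2 U\right)$ ($v{\left(U,B \right)} = \left(5 + 2 U\right) U + U = U \left(5 + 2 U\right) + U = U + U \left(5 + 2 U\right)$)
$G = 0$ ($G = - 6 \cdot 2 \left(-3\right) \left(3 - 3\right) \left(-5\right) = - 6 \cdot 2 \left(-3\right) 0 \left(-5\right) = \left(-6\right) 0 \left(-5\right) = 0 \left(-5\right) = 0$)
$G^{2} = 0^{2} = 0$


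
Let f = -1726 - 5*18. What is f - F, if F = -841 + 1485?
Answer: -2460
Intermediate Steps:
F = 644
f = -1816 (f = -1726 - 1*90 = -1726 - 90 = -1816)
f - F = -1816 - 1*644 = -1816 - 644 = -2460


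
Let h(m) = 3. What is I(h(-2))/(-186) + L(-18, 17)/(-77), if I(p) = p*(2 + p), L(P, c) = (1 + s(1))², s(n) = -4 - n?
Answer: -1377/4774 ≈ -0.28844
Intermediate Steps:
L(P, c) = 16 (L(P, c) = (1 + (-4 - 1*1))² = (1 + (-4 - 1))² = (1 - 5)² = (-4)² = 16)
I(h(-2))/(-186) + L(-18, 17)/(-77) = (3*(2 + 3))/(-186) + 16/(-77) = (3*5)*(-1/186) + 16*(-1/77) = 15*(-1/186) - 16/77 = -5/62 - 16/77 = -1377/4774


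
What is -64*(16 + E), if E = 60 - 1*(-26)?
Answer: -6528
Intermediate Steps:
E = 86 (E = 60 + 26 = 86)
-64*(16 + E) = -64*(16 + 86) = -64*102 = -6528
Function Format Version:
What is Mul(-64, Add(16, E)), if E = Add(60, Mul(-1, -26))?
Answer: -6528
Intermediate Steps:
E = 86 (E = Add(60, 26) = 86)
Mul(-64, Add(16, E)) = Mul(-64, Add(16, 86)) = Mul(-64, 102) = -6528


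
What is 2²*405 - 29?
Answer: 1591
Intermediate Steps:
2²*405 - 29 = 4*405 - 29 = 1620 - 29 = 1591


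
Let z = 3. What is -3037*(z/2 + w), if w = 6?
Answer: -45555/2 ≈ -22778.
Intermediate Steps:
-3037*(z/2 + w) = -3037*(3/2 + 6) = -3037*15/2 = -45555/2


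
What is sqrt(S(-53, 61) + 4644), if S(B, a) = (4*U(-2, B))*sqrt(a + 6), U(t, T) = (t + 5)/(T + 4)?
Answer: 2*sqrt(56889 - 3*sqrt(67))/7 ≈ 68.132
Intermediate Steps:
U(t, T) = (5 + t)/(4 + T)
S(B, a) = 12*sqrt(6 + a)/(4 + B) (S(B, a) = (4*((5 - 2)/(4 + B)))*sqrt(a + 6) = (4*(3/(4 + B)))*sqrt(6 + a) = (12/(4 + B))*sqrt(6 + a) = 12*sqrt(6 + a)/(4 + B))
sqrt(S(-53, 61) + 4644) = sqrt(12*sqrt(6 + 61)/(4 - 53) + 4644) = sqrt(12*sqrt(67)/(-49) + 4644) = sqrt(12*(-1/49)*sqrt(67) + 4644) = sqrt(-12*sqrt(67)/49 + 4644) = sqrt(4644 - 12*sqrt(67)/49)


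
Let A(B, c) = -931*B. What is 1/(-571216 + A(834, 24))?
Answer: -1/1347670 ≈ -7.4202e-7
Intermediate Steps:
1/(-571216 + A(834, 24)) = 1/(-571216 - 931*834) = 1/(-571216 - 776454) = 1/(-1347670) = -1/1347670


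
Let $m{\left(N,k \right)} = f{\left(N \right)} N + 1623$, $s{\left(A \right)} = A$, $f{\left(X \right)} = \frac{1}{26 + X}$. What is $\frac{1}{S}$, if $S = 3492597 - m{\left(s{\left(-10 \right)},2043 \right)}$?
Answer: $\frac{8}{27927797} \approx 2.8645 \cdot 10^{-7}$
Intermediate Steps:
$m{\left(N,k \right)} = 1623 + \frac{N}{26 + N}$ ($m{\left(N,k \right)} = \frac{N}{26 + N} + 1623 = 1623 + \frac{N}{26 + N}$)
$S = \frac{27927797}{8}$ ($S = 3492597 - \frac{2 \left(21099 + 812 \left(-10\right)\right)}{26 - 10} = 3492597 - \frac{2 \left(21099 - 8120\right)}{16} = 3492597 - 2 \cdot \frac{1}{16} \cdot 12979 = 3492597 - \frac{12979}{8} = \frac{27927797}{8} \approx 3.491 \cdot 10^{6}$)
$\frac{1}{S} = \frac{1}{\frac{27927797}{8}} = \frac{8}{27927797}$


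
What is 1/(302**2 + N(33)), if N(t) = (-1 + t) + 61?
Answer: 1/91297 ≈ 1.0953e-5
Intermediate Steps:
N(t) = 60 + t
1/(302**2 + N(33)) = 1/(302**2 + (60 + 33)) = 1/(91204 + 93) = 1/91297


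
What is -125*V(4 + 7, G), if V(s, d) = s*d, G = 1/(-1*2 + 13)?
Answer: -125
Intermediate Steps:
G = 1/11 (G = 1/(-2 + 13) = 1/11 ≈ 0.090909)
V(s, d) = d*s
-125*V(4 + 7, G) = -125*(4 + 7)/11 = -125*11/11 = -125*1 = -125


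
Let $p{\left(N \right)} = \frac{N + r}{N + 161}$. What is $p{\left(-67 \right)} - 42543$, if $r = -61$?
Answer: $- \frac{1999585}{47} \approx -42544.0$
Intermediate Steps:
$p{\left(N \right)} = \frac{-61 + N}{161 + N}$ ($p{\left(N \right)} = \frac{N - 61}{N + 161} = \frac{-61 + N}{161 + N}$)
$p{\left(-67 \right)} - 42543 = \frac{-61 - 67}{161 - 67} - 42543 = \frac{1}{94} \left(-128\right) - 42543 = - \frac{64}{47} - 42543 = - \frac{1999585}{47}$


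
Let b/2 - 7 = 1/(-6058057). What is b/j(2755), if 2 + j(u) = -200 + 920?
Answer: 42406398/2174842463 ≈ 0.019499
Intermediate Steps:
j(u) = 718 (j(u) = -2 + (-200 + 920) = -2 + 720 = 718)
b = 84812796/6058057 (b = 14 + 2/(-6058057) = 14 + 2*(-1/6058057) = 14 - 2/6058057 = 84812796/6058057 ≈ 14.000)
b/j(2755) = (84812796/6058057)/718 = (84812796/6058057)*(1/718) = 42406398/2174842463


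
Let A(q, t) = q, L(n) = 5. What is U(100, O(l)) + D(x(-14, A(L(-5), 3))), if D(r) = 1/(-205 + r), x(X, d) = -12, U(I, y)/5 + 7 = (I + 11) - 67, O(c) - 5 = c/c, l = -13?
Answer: 40144/217 ≈ 185.00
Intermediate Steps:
O(c) = 6 (O(c) = 5 + c/c = 5 + 1 = 6)
U(I, y) = -315 + 5*I (U(I, y) = -35 + 5*((I + 11) - 67) = -35 + 5*((11 + I) - 67) = -35 + 5*(-56 + I) = -35 + (-280 + 5*I) = -315 + 5*I)
U(100, O(l)) + D(x(-14, A(L(-5), 3))) = (-315 + 5*100) + 1/(-205 - 12) = (-315 + 500) + 1/(-217) = 185 - 1/217 = 40144/217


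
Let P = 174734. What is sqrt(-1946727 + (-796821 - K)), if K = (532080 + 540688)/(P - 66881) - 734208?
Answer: 2*I*sqrt(5843325079348791)/107853 ≈ 1417.5*I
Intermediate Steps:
K = -79185462656/107853 (K = (532080 + 540688)/(174734 - 66881) - 734208 = 1072768/107853 - 734208 = -79185462656/107853 ≈ -7.3420e+5)
sqrt(-1946727 + (-796821 - K)) = sqrt(-1946727 + (-796821 - 1*(-79185462656/107853))) = sqrt(-1946727 + (-796821 + 79185462656/107853)) = sqrt(-1946727 - 6754072657/107853) = sqrt(-216714419788/107853) = 2*I*sqrt(5843325079348791)/107853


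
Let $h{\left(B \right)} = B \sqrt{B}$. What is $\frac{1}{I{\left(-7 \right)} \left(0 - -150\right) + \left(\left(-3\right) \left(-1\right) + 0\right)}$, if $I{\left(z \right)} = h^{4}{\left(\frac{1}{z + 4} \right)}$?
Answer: $\frac{243}{779} \approx 0.31194$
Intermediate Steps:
$h{\left(B \right)} = B^{\frac{3}{2}}$
$I{\left(z \right)} = \frac{1}{\left(4 + z\right)^{6}}$ ($I{\left(z \right)} = \left(\left(\frac{1}{z + 4}\right)^{\frac{3}{2}}\right)^{4} = \left(\left(\frac{1}{4 + z}\right)^{\frac{3}{2}}\right)^{4} = \frac{1}{\left(4 + z\right)^{6}}$)
$\frac{1}{I{\left(-7 \right)} \left(0 - -150\right) + \left(\left(-3\right) \left(-1\right) + 0\right)} = \frac{1}{\frac{0 - -150}{\left(4 - 7\right)^{6}} + \left(\left(-3\right) \left(-1\right) + 0\right)} = \frac{1}{\frac{0 + 150}{729} + \left(3 + 0\right)} = \frac{1}{\frac{1}{729} \cdot 150 + 3} = \frac{1}{\frac{50}{243} + 3} = \frac{1}{\frac{779}{243}} = \frac{243}{779}$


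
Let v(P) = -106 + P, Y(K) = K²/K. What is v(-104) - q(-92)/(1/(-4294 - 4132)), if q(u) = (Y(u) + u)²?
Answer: 285270446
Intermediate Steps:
Y(K) = K
q(u) = 4*u² (q(u) = (u + u)² = (2*u)² = 4*u²)
v(-104) - q(-92)/(1/(-4294 - 4132)) = (-106 - 104) - 4*(-92)²/(1/(-4294 - 4132)) = -210 - 4*8464/(1/(-8426)) = -210 - 33856/(-1/8426) = -210 - 33856*(-8426) = -210 - 1*(-285270656) = -210 + 285270656 = 285270446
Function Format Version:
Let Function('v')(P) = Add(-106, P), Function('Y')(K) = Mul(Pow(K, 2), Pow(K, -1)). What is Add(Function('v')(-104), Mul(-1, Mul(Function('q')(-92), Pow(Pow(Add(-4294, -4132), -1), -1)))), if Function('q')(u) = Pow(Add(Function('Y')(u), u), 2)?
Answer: 285270446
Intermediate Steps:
Function('Y')(K) = K
Function('q')(u) = Mul(4, Pow(u, 2)) (Function('q')(u) = Pow(Add(u, u), 2) = Pow(Mul(2, u), 2) = Mul(4, Pow(u, 2)))
Add(Function('v')(-104), Mul(-1, Mul(Function('q')(-92), Pow(Pow(Add(-4294, -4132), -1), -1)))) = Add(Add(-106, -104), Mul(-1, Mul(Mul(4, Pow(-92, 2)), Pow(Pow(Add(-4294, -4132), -1), -1)))) = Add(-210, Mul(-1, Mul(Mul(4, 8464), Pow(Pow(-8426, -1), -1)))) = Add(-210, Mul(-1, Mul(33856, Pow(Rational(-1, 8426), -1)))) = Add(-210, Mul(-1, Mul(33856, -8426))) = Add(-210, Mul(-1, -285270656)) = Add(-210, 285270656) = 285270446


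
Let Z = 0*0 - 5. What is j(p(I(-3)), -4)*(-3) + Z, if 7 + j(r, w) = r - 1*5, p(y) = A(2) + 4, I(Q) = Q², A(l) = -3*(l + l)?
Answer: 55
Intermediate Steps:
A(l) = -6*l
Z = -5 (Z = 0 - 5 = -5)
p(y) = -8 (p(y) = -6*2 + 4 = -12 + 4 = -8)
j(r, w) = -12 + r (j(r, w) = -7 + (r - 1*5) = -7 + (r - 5) = -7 + (-5 + r) = -12 + r)
j(p(I(-3)), -4)*(-3) + Z = (-12 - 8)*(-3) - 5 = -20*(-3) - 5 = 60 - 5 = 55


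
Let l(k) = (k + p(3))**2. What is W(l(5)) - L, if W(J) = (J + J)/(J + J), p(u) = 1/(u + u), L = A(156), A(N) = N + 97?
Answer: -252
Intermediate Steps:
A(N) = 97 + N
L = 253 (L = 97 + 156 = 253)
p(u) = 1/(2*u)
l(k) = (1/6 + k)**2 (l(k) = (k + (1/2)/3)**2 = (k + (1/2)*(1/3))**2 = (k + 1/6)**2 = (1/6 + k)**2)
W(J) = 1 (W(J) = (2*J)/((2*J)) = (2*J)*(1/(2*J)) = 1)
W(l(5)) - L = 1 - 1*253 = 1 - 253 = -252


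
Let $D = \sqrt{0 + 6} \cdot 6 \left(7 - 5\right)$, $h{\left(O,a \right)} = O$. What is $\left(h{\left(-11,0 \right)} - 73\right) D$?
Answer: $- 1008 \sqrt{6} \approx -2469.1$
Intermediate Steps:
$D = 12 \sqrt{6}$ ($D = \sqrt{6} \cdot 6 \cdot 2 = 6 \sqrt{6} \cdot 2 = 12 \sqrt{6} \approx 29.394$)
$\left(h{\left(-11,0 \right)} - 73\right) D = \left(-11 - 73\right) 12 \sqrt{6} = - 84 \cdot 12 \sqrt{6} = - 1008 \sqrt{6}$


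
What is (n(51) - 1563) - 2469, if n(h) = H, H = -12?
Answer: -4044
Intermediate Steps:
n(h) = -12
(n(51) - 1563) - 2469 = (-12 - 1563) - 2469 = -1575 - 2469 = -4044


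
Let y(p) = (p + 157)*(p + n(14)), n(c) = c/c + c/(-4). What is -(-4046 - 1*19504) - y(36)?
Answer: 34169/2 ≈ 17085.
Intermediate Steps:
n(c) = 1 - c/4 (n(c) = 1 + c*(-1/4) = 1 - c/4)
y(p) = (157 + p)*(-5/2 + p) (y(p) = (p + 157)*(p + (1 - 1/4*14)) = (157 + p)*(p + (1 - 7/2)) = (157 + p)*(p - 5/2) = (157 + p)*(-5/2 + p))
-(-4046 - 1*19504) - y(36) = -(-4046 - 1*19504) - (-785/2 + 36**2 + (309/2)*36) = -(-4046 - 19504) - (-785/2 + 1296 + 5562) = -1*(-23550) - 1*12931/2 = 23550 - 12931/2 = 34169/2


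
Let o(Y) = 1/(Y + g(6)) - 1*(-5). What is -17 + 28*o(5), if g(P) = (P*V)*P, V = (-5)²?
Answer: 111343/905 ≈ 123.03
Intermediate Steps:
V = 25
g(P) = 25*P² (g(P) = (P*25)*P = (25*P)*P = 25*P²)
o(Y) = 5 + 1/(900 + Y) (o(Y) = 1/(Y + 25*6²) - 1*(-5) = 1/(Y + 25*36) + 5 = 1/(Y + 900) + 5 = 1/(900 + Y) + 5 = 5 + 1/(900 + Y))
-17 + 28*o(5) = -17 + 28*((4501 + 5*5)/(900 + 5)) = -17 + 28*((4501 + 25)/905) = -17 + 28*((1/905)*4526) = -17 + 28*(4526/905) = -17 + 126728/905 = 111343/905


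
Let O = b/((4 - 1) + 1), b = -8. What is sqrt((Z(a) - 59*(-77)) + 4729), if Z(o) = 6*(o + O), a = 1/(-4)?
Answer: sqrt(37034)/2 ≈ 96.221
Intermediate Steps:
a = -1/4 ≈ -0.25000
O = -2 (O = -8/((4 - 1) + 1) = -8/(3 + 1) = -8/4 = -8*1/4 = -2)
Z(o) = -12 + 6*o (Z(o) = 6*(o - 2) = 6*(-2 + o) = -12 + 6*o)
sqrt((Z(a) - 59*(-77)) + 4729) = sqrt(((-12 + 6*(-1/4)) - 59*(-77)) + 4729) = sqrt(((-12 - 3/2) + 4543) + 4729) = sqrt((-27/2 + 4543) + 4729) = sqrt(9059/2 + 4729) = sqrt(18517/2) = sqrt(37034)/2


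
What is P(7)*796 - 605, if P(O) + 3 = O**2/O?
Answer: 2579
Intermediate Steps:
P(O) = -3 + O (P(O) = -3 + O**2/O = -3 + O)
P(7)*796 - 605 = (-3 + 7)*796 - 605 = 4*796 - 605 = 3184 - 605 = 2579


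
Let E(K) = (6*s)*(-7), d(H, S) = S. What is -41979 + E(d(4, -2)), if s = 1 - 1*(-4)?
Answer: -42189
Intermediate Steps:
s = 5 (s = 1 + 4 = 5)
E(K) = -210 (E(K) = (6*5)*(-7) = 30*(-7) = -210)
-41979 + E(d(4, -2)) = -41979 - 210 = -42189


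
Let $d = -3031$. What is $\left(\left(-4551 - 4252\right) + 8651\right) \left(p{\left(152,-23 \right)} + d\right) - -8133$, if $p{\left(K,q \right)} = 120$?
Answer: $450605$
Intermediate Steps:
$\left(\left(-4551 - 4252\right) + 8651\right) \left(p{\left(152,-23 \right)} + d\right) - -8133 = \left(\left(-4551 - 4252\right) + 8651\right) \left(120 - 3031\right) - -8133 = \left(\left(-4551 - 4252\right) + 8651\right) \left(-2911\right) + 8133 = \left(-8803 + 8651\right) \left(-2911\right) + 8133 = \left(-152\right) \left(-2911\right) + 8133 = 442472 + 8133 = 450605$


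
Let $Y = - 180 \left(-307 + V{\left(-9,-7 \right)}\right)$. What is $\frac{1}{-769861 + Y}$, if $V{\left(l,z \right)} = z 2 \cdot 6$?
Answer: $- \frac{1}{699481} \approx -1.4296 \cdot 10^{-6}$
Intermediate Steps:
$V{\left(l,z \right)} = 12 z$ ($V{\left(l,z \right)} = 2 z 6 = 12 z$)
$Y = 70380$ ($Y = - 180 \left(-307 + 12 \left(-7\right)\right) = - 180 \left(-307 - 84\right) = \left(-180\right) \left(-391\right) = 70380$)
$\frac{1}{-769861 + Y} = \frac{1}{-769861 + 70380} = \frac{1}{-699481} = - \frac{1}{699481}$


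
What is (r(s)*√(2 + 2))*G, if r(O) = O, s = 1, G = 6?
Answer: 12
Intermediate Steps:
(r(s)*√(2 + 2))*G = (1*√(2 + 2))*6 = (1*√4)*6 = (1*2)*6 = 2*6 = 12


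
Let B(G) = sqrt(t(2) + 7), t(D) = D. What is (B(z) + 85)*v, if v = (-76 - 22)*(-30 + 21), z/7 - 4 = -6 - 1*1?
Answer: 77616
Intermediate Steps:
z = -21 (z = 28 + 7*(-6 - 1*1) = 28 + 7*(-6 - 1) = 28 + 7*(-7) = 28 - 49 = -21)
v = 882 (v = -98*(-9) = 882)
B(G) = 3 (B(G) = sqrt(2 + 7) = sqrt(9) = 3)
(B(z) + 85)*v = (3 + 85)*882 = 88*882 = 77616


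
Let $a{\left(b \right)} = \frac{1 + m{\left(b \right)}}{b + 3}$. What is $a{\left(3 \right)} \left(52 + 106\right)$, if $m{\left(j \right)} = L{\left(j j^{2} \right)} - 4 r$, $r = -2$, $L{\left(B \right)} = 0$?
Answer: $237$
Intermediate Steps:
$m{\left(j \right)} = 8$ ($m{\left(j \right)} = 0 - -8 = 0 + 8 = 8$)
$a{\left(b \right)} = \frac{9}{3 + b}$ ($a{\left(b \right)} = \frac{1 + 8}{b + 3} = \frac{9}{3 + b}$)
$a{\left(3 \right)} \left(52 + 106\right) = \frac{9}{3 + 3} \left(52 + 106\right) = \frac{9}{6} \cdot 158 = 9 \cdot \frac{1}{6} \cdot 158 = \frac{3}{2} \cdot 158 = 237$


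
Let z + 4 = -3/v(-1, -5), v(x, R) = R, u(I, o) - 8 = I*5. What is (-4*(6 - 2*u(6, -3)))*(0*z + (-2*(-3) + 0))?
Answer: 1680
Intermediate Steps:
u(I, o) = 8 + 5*I (u(I, o) = 8 + I*5 = 8 + 5*I)
z = -17/5 (z = -4 - 3/(-5) = -4 - 3*(-⅕) = -4 + ⅗ = -17/5 ≈ -3.4000)
(-4*(6 - 2*u(6, -3)))*(0*z + (-2*(-3) + 0)) = (-4*(6 - 2*(8 + 5*6)))*(0*(-17/5) + (-2*(-3) + 0)) = (-4*(6 - 2*(8 + 30)))*(0 + (6 + 0)) = (-4*(6 - 2*38))*(0 + 6) = -4*(6 - 76)*6 = -4*(-70)*6 = 280*6 = 1680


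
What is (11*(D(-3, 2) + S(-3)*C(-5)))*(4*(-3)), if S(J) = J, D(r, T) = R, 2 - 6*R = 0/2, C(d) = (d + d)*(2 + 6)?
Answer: -31724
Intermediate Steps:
C(d) = 16*d (C(d) = (2*d)*8 = 16*d)
R = ⅓ (R = ⅓ - 0/2 = ⅓ - ⅙*0 = ⅓ + 0 = ⅓ ≈ 0.33333)
D(r, T) = ⅓
(11*(D(-3, 2) + S(-3)*C(-5)))*(4*(-3)) = (11*(⅓ - 48*(-5)))*(4*(-3)) = (11*(⅓ - 3*(-80)))*(-12) = (11*(⅓ + 240))*(-12) = (11*(721/3))*(-12) = (7931/3)*(-12) = -31724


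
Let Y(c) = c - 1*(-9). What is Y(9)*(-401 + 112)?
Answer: -5202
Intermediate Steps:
Y(c) = 9 + c (Y(c) = c + 9 = 9 + c)
Y(9)*(-401 + 112) = (9 + 9)*(-401 + 112) = 18*(-289) = -5202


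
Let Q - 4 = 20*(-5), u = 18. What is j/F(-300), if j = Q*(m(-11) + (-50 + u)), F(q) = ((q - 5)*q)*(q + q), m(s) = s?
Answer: -43/571875 ≈ -7.5191e-5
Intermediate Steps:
Q = -96 (Q = 4 + 20*(-5) = 4 - 100 = -96)
F(q) = 2*q**2*(-5 + q) (F(q) = ((-5 + q)*q)*(2*q) = (q*(-5 + q))*(2*q) = 2*q**2*(-5 + q))
j = 4128 (j = -96*(-11 + (-50 + 18)) = -96*(-11 - 32) = -96*(-43) = 4128)
j/F(-300) = 4128/((2*(-300)**2*(-5 - 300))) = 4128/((2*90000*(-305))) = 4128/(-54900000) = 4128*(-1/54900000) = -43/571875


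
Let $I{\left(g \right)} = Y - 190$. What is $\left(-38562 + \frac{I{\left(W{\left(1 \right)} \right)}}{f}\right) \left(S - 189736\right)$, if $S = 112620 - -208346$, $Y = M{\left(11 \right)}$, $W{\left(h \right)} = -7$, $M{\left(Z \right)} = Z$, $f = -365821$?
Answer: $- \frac{1851233949734290}{365821} \approx -5.0605 \cdot 10^{9}$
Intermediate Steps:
$Y = 11$
$S = 320966$ ($S = 112620 + 208346 = 320966$)
$I{\left(g \right)} = -179$ ($I{\left(g \right)} = 11 - 190 = -179$)
$\left(-38562 + \frac{I{\left(W{\left(1 \right)} \right)}}{f}\right) \left(S - 189736\right) = \left(-38562 - \frac{179}{-365821}\right) \left(320966 - 189736\right) = \left(-38562 - - \frac{179}{365821}\right) 131230 = \left(-38562 + \frac{179}{365821}\right) 131230 = \left(- \frac{14106789223}{365821}\right) 131230 = - \frac{1851233949734290}{365821}$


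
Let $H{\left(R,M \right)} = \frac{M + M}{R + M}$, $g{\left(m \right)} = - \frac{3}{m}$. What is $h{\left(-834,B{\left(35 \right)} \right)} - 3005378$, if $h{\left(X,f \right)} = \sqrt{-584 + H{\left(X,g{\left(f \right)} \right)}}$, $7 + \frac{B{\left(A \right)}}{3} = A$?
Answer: $-3005378 + \frac{15 i \sqrt{11698502}}{2123} \approx -3.0054 \cdot 10^{6} + 24.166 i$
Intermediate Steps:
$H{\left(R,M \right)} = \frac{2 M}{M + R}$
$B{\left(A \right)} = -21 + 3 A$
$h{\left(X,f \right)} = \sqrt{-584 - \frac{6}{f \left(X - \frac{3}{f}\right)}}$ ($h{\left(X,f \right)} = \sqrt{-584 + \frac{2 \left(- \frac{3}{f}\right)}{- \frac{3}{f} + X}} = \sqrt{-584 + \frac{2 \left(- \frac{3}{f}\right)}{X - \frac{3}{f}}} = \sqrt{-584 - \frac{6}{f \left(X - \frac{3}{f}\right)}}$)
$h{\left(-834,B{\left(35 \right)} \right)} - 3005378 = \sqrt{2} \sqrt{\frac{873 - - 243528 \left(-21 + 3 \cdot 35\right)}{-3 - 834 \left(-21 + 3 \cdot 35\right)}} - 3005378 = \sqrt{2} \sqrt{\frac{873 - - 243528 \left(-21 + 105\right)}{-3 - 834 \left(-21 + 105\right)}} - 3005378 = \sqrt{2} \sqrt{\frac{873 - \left(-243528\right) 84}{-3 - 70056}} - 3005378 = \sqrt{2} \sqrt{\frac{873 + 20456352}{-3 - 70056}} - 3005378 = \sqrt{2} \sqrt{\frac{1}{-70059} \cdot 20457225} - 3005378 = \sqrt{2} \sqrt{\left(- \frac{1}{70059}\right) 20457225} - 3005378 = \sqrt{2} \sqrt{- \frac{6819075}{23353}} - 3005378 = \sqrt{2} \frac{15 i \sqrt{5849251}}{2123} - 3005378 = \frac{15 i \sqrt{11698502}}{2123} - 3005378 = -3005378 + \frac{15 i \sqrt{11698502}}{2123}$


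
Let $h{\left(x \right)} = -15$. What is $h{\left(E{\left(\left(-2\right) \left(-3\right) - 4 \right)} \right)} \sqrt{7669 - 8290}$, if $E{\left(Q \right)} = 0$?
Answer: $- 45 i \sqrt{69} \approx - 373.8 i$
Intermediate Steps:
$h{\left(E{\left(\left(-2\right) \left(-3\right) - 4 \right)} \right)} \sqrt{7669 - 8290} = - 15 \sqrt{7669 - 8290} = - 15 \sqrt{-621} = - 15 \cdot 3 i \sqrt{69} = - 45 i \sqrt{69}$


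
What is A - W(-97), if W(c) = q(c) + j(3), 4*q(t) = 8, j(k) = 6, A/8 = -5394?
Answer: -43160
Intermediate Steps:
A = -43152 (A = 8*(-5394) = -43152)
q(t) = 2 (q(t) = (¼)*8 = 2)
W(c) = 8 (W(c) = 2 + 6 = 8)
A - W(-97) = -43152 - 1*8 = -43152 - 8 = -43160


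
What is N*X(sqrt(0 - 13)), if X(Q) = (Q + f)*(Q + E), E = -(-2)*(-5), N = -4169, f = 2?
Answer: 137577 + 33352*I*sqrt(13) ≈ 1.3758e+5 + 1.2025e+5*I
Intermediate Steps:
E = -10 (E = -2*5 = -10)
X(Q) = (-10 + Q)*(2 + Q) (X(Q) = (Q + 2)*(Q - 10) = (2 + Q)*(-10 + Q) = (-10 + Q)*(2 + Q))
N*X(sqrt(0 - 13)) = -4169*(-20 + (sqrt(0 - 13))**2 - 8*sqrt(0 - 13)) = -4169*(-20 + (sqrt(-13))**2 - 8*I*sqrt(13)) = -4169*(-20 + (I*sqrt(13))**2 - 8*I*sqrt(13)) = -4169*(-20 - 13 - 8*I*sqrt(13)) = -4169*(-33 - 8*I*sqrt(13)) = 137577 + 33352*I*sqrt(13)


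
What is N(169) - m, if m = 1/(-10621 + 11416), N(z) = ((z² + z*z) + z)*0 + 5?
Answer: 3974/795 ≈ 4.9987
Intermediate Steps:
N(z) = 5 (N(z) = ((z² + z²) + z)*0 + 5 = (2*z² + z)*0 + 5 = (z + 2*z²)*0 + 5 = 0 + 5 = 5)
m = 1/795 ≈ 0.0012579
N(169) - m = 5 - 1*1/795 = 5 - 1/795 = 3974/795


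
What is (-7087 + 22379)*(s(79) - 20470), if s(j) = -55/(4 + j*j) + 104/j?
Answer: -30884737717156/98671 ≈ -3.1301e+8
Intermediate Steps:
s(j) = -55/(4 + j²) + 104/j
(-7087 + 22379)*(s(79) - 20470) = (-7087 + 22379)*((416 - 55*79 + 104*79²)/(79*(4 + 79²)) - 20470) = 15292*((416 - 4345 + 104*6241)/(79*(4 + 6241)) - 20470) = 15292*((1/79)*(416 - 4345 + 649064)/6245 - 20470) = 15292*((1/79)*(1/6245)*645135 - 20470) = 15292*(129027/98671 - 20470) = 15292*(-2019666343/98671) = -30884737717156/98671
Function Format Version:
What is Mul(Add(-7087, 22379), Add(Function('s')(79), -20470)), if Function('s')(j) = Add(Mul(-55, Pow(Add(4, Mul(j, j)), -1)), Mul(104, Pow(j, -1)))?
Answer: Rational(-30884737717156, 98671) ≈ -3.1301e+8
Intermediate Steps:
Function('s')(j) = Add(Mul(-55, Pow(Add(4, Pow(j, 2)), -1)), Mul(104, Pow(j, -1)))
Mul(Add(-7087, 22379), Add(Function('s')(79), -20470)) = Mul(Add(-7087, 22379), Add(Mul(Pow(79, -1), Pow(Add(4, Pow(79, 2)), -1), Add(416, Mul(-55, 79), Mul(104, Pow(79, 2)))), -20470)) = Mul(15292, Add(Mul(Rational(1, 79), Pow(Add(4, 6241), -1), Add(416, -4345, Mul(104, 6241))), -20470)) = Mul(15292, Add(Mul(Rational(1, 79), Pow(6245, -1), Add(416, -4345, 649064)), -20470)) = Mul(15292, Add(Mul(Rational(1, 79), Rational(1, 6245), 645135), -20470)) = Mul(15292, Add(Rational(129027, 98671), -20470)) = Mul(15292, Rational(-2019666343, 98671)) = Rational(-30884737717156, 98671)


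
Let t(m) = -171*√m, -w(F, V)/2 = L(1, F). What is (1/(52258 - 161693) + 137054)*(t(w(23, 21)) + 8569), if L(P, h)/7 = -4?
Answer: 128522184966241/109435 - 5129488535238*√14/109435 ≈ 9.9903e+8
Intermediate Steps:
L(P, h) = -28 (L(P, h) = 7*(-4) = -28)
w(F, V) = 56 (w(F, V) = -2*(-28) = 56)
(1/(52258 - 161693) + 137054)*(t(w(23, 21)) + 8569) = (1/(52258 - 161693) + 137054)*(-342*√14 + 8569) = (1/(-109435) + 137054)*(-342*√14 + 8569) = (-1/109435 + 137054)*(-342*√14 + 8569) = 14998504489*(8569 - 342*√14)/109435 = 128522184966241/109435 - 5129488535238*√14/109435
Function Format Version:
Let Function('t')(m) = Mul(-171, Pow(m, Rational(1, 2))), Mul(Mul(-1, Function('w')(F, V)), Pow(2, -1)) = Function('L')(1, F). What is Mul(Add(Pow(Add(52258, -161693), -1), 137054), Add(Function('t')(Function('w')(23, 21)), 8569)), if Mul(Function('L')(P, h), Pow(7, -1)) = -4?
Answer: Add(Rational(128522184966241, 109435), Mul(Rational(-5129488535238, 109435), Pow(14, Rational(1, 2)))) ≈ 9.9903e+8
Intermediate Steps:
Function('L')(P, h) = -28 (Function('L')(P, h) = Mul(7, -4) = -28)
Function('w')(F, V) = 56 (Function('w')(F, V) = Mul(-2, -28) = 56)
Mul(Add(Pow(Add(52258, -161693), -1), 137054), Add(Function('t')(Function('w')(23, 21)), 8569)) = Mul(Add(Pow(Add(52258, -161693), -1), 137054), Add(Mul(-171, Pow(56, Rational(1, 2))), 8569)) = Mul(Add(Pow(-109435, -1), 137054), Add(Mul(-171, Mul(2, Pow(14, Rational(1, 2)))), 8569)) = Mul(Add(Rational(-1, 109435), 137054), Add(Mul(-342, Pow(14, Rational(1, 2))), 8569)) = Mul(Rational(14998504489, 109435), Add(8569, Mul(-342, Pow(14, Rational(1, 2))))) = Add(Rational(128522184966241, 109435), Mul(Rational(-5129488535238, 109435), Pow(14, Rational(1, 2))))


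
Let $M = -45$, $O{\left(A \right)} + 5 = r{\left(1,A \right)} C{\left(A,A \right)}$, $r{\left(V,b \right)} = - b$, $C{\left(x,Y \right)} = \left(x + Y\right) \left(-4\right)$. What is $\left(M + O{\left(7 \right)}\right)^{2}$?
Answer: $116964$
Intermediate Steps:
$C{\left(x,Y \right)} = - 4 Y - 4 x$ ($C{\left(x,Y \right)} = \left(Y + x\right) \left(-4\right) = - 4 Y - 4 x$)
$O{\left(A \right)} = -5 + 8 A^{2}$ ($O{\left(A \right)} = -5 + - A \left(- 4 A - 4 A\right) = -5 + - A \left(- 8 A\right) = -5 + 8 A^{2}$)
$\left(M + O{\left(7 \right)}\right)^{2} = \left(-45 - \left(5 - 8 \cdot 7^{2}\right)\right)^{2} = \left(-45 + \left(-5 + 8 \cdot 49\right)\right)^{2} = \left(-45 + \left(-5 + 392\right)\right)^{2} = \left(-45 + 387\right)^{2} = 342^{2} = 116964$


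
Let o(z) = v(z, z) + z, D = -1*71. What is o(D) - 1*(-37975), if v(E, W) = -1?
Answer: 37903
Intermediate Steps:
D = -71
o(z) = -1 + z
o(D) - 1*(-37975) = (-1 - 71) - 1*(-37975) = -72 + 37975 = 37903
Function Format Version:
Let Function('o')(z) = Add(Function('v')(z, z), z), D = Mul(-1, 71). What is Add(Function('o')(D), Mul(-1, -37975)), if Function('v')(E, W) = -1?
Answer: 37903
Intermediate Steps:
D = -71
Function('o')(z) = Add(-1, z)
Add(Function('o')(D), Mul(-1, -37975)) = Add(Add(-1, -71), Mul(-1, -37975)) = Add(-72, 37975) = 37903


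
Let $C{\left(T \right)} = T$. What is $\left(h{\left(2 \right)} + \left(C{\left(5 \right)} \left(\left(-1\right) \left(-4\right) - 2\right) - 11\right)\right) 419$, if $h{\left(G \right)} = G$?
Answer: $419$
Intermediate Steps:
$\left(h{\left(2 \right)} + \left(C{\left(5 \right)} \left(\left(-1\right) \left(-4\right) - 2\right) - 11\right)\right) 419 = \left(2 - \left(11 - 5 \left(\left(-1\right) \left(-4\right) - 2\right)\right)\right) 419 = \left(2 - \left(11 - 5 \left(4 - 2\right)\right)\right) 419 = \left(2 + \left(5 \cdot 2 - 11\right)\right) 419 = \left(2 + \left(10 - 11\right)\right) 419 = \left(2 - 1\right) 419 = 1 \cdot 419 = 419$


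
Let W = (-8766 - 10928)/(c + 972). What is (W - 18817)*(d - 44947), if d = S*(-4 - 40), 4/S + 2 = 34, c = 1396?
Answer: 2003908278375/2368 ≈ 8.4624e+8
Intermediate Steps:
S = ⅛ (S = 4/(-2 + 34) = 4/32 = 4*(1/32) = ⅛ ≈ 0.12500)
d = -11/2 (d = (-4 - 40)/8 = (⅛)*(-44) = -11/2 ≈ -5.5000)
W = -9847/1184 (W = (-8766 - 10928)/(1396 + 972) = -19694/2368 = -19694*1/2368 = -9847/1184 ≈ -8.3167)
(W - 18817)*(d - 44947) = (-9847/1184 - 18817)*(-11/2 - 44947) = -22289175/1184*(-89905/2) = 2003908278375/2368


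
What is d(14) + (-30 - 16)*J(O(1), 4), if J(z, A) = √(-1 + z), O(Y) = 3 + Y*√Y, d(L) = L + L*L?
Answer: 210 - 46*√3 ≈ 130.33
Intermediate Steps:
d(L) = L + L²
O(Y) = 3 + Y^(3/2)
d(14) + (-30 - 16)*J(O(1), 4) = 14*(1 + 14) + (-30 - 16)*√(-1 + (3 + 1^(3/2))) = 14*15 - 46*√(-1 + (3 + 1)) = 210 - 46*√(-1 + 4) = 210 - 46*√3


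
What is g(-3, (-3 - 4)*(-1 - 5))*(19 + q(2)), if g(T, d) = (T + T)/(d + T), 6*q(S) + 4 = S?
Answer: -112/39 ≈ -2.8718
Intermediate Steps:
q(S) = -⅔ + S/6
g(T, d) = 2*T/(T + d) (g(T, d) = (2*T)/(T + d) = 2*T/(T + d))
g(-3, (-3 - 4)*(-1 - 5))*(19 + q(2)) = (2*(-3)/(-3 + (-3 - 4)*(-1 - 5)))*(19 + (-⅔ + (⅙)*2)) = (2*(-3)/(-3 - 7*(-6)))*(19 + (-⅔ + ⅓)) = (2*(-3)/(-3 + 42))*(19 - ⅓) = (2*(-3)/39)*(56/3) = (2*(-3)*(1/39))*(56/3) = -2/13*56/3 = -112/39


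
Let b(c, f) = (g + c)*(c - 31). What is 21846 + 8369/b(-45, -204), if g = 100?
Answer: 91307911/4180 ≈ 21844.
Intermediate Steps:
b(c, f) = (-31 + c)*(100 + c) (b(c, f) = (100 + c)*(c - 31) = (100 + c)*(-31 + c) = (-31 + c)*(100 + c))
21846 + 8369/b(-45, -204) = 21846 + 8369/(-3100 + (-45)² + 69*(-45)) = 21846 + 8369/(-3100 + 2025 - 3105) = 21846 + 8369/(-4180) = 21846 + 8369*(-1/4180) = 21846 - 8369/4180 = 91307911/4180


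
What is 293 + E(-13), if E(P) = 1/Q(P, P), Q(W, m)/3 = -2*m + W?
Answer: 11428/39 ≈ 293.03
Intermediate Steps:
Q(W, m) = -6*m + 3*W (Q(W, m) = 3*(-2*m + W) = 3*(W - 2*m) = -6*m + 3*W)
E(P) = -1/(3*P) (E(P) = 1/(-6*P + 3*P) = 1/(-3*P) = -1/(3*P))
293 + E(-13) = 293 - 1/3/(-13) = 293 - 1/3*(-1/13) = 293 + 1/39 = 11428/39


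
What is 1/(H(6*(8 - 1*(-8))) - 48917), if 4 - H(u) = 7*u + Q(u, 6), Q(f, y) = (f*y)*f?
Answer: -1/104881 ≈ -9.5346e-6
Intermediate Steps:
Q(f, y) = y*f²
H(u) = 4 - 7*u - 6*u² (H(u) = 4 - (7*u + 6*u²) = 4 - (6*u² + 7*u) = 4 + (-7*u - 6*u²) = 4 - 7*u - 6*u²)
1/(H(6*(8 - 1*(-8))) - 48917) = 1/((4 - 42*(8 - 1*(-8)) - 6*36*(8 - 1*(-8))²) - 48917) = 1/((4 - 42*(8 + 8) - 6*36*(8 + 8)²) - 48917) = 1/((4 - 42*16 - 6*(6*16)²) - 48917) = 1/((4 - 7*96 - 6*96²) - 48917) = 1/((4 - 672 - 6*9216) - 48917) = 1/((4 - 672 - 55296) - 48917) = 1/(-55964 - 48917) = 1/(-104881) = -1/104881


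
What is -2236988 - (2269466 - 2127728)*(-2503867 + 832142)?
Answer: 236944721062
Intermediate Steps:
-2236988 - (2269466 - 2127728)*(-2503867 + 832142) = -2236988 - 141738*(-1671725) = -2236988 - 1*(-236946958050) = -2236988 + 236946958050 = 236944721062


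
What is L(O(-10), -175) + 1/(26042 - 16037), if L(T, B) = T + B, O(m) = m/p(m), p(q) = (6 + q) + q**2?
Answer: -9343553/53360 ≈ -175.10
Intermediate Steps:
p(q) = 6 + q + q**2
O(m) = m/(6 + m + m**2)
L(T, B) = B + T
L(O(-10), -175) + 1/(26042 - 16037) = (-175 - 10/(6 - 10 + (-10)**2)) + 1/(26042 - 16037) = (-175 - 10/(6 - 10 + 100)) + 1/10005 = (-175 - 10/96) + 1/10005 = (-175 - 10*1/96) + 1/10005 = (-175 - 5/48) + 1/10005 = -8405/48 + 1/10005 = -9343553/53360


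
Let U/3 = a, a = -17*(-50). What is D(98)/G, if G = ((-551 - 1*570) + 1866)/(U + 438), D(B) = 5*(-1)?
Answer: -2988/149 ≈ -20.054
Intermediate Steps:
a = 850
D(B) = -5
U = 2550 (U = 3*850 = 2550)
G = 745/2988 (G = ((-551 - 1*570) + 1866)/(2550 + 438) = ((-551 - 570) + 1866)/2988 = (-1121 + 1866)*(1/2988) = 745*(1/2988) = 745/2988 ≈ 0.24933)
D(98)/G = -5/745/2988 = -5*2988/745 = -2988/149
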